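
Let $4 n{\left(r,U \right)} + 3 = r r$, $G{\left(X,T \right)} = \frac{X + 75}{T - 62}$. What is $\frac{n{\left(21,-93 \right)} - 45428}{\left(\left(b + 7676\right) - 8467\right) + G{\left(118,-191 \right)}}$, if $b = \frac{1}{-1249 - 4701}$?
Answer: $\frac{68220203975}{1191880453} \approx 57.237$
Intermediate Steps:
$b = - \frac{1}{5950}$ ($b = \frac{1}{-5950} = - \frac{1}{5950} \approx -0.00016807$)
$G{\left(X,T \right)} = \frac{75 + X}{-62 + T}$
$n{\left(r,U \right)} = - \frac{3}{4} + \frac{r^{2}}{4}$ ($n{\left(r,U \right)} = - \frac{3}{4} + \frac{r r}{4} = - \frac{3}{4} + \frac{r^{2}}{4}$)
$\frac{n{\left(21,-93 \right)} - 45428}{\left(\left(b + 7676\right) - 8467\right) + G{\left(118,-191 \right)}} = \frac{\left(- \frac{3}{4} + \frac{21^{2}}{4}\right) - 45428}{\left(\left(- \frac{1}{5950} + 7676\right) - 8467\right) + \frac{75 + 118}{-62 - 191}} = \frac{\left(- \frac{3}{4} + \frac{1}{4} \cdot 441\right) - 45428}{\left(\frac{45672199}{5950} - 8467\right) + \frac{1}{-253} \cdot 193} = \frac{\left(- \frac{3}{4} + \frac{441}{4}\right) - 45428}{- \frac{4706451}{5950} - \frac{193}{253}} = \frac{\frac{219}{2} - 45428}{- \frac{4706451}{5950} - \frac{193}{253}} = - \frac{90637}{2 \left(- \frac{1191880453}{1505350}\right)} = \left(- \frac{90637}{2}\right) \left(- \frac{1505350}{1191880453}\right) = \frac{68220203975}{1191880453}$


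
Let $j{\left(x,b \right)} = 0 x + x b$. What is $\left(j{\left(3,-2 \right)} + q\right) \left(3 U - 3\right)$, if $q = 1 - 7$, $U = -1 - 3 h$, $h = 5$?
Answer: $612$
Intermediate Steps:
$U = -16$ ($U = -1 - 15 = -16$)
$j{\left(x,b \right)} = b x$ ($j{\left(x,b \right)} = 0 + b x = b x$)
$q = -6$ ($q = 1 - 7 = -6$)
$\left(j{\left(3,-2 \right)} + q\right) \left(3 U - 3\right) = \left(\left(-2\right) 3 - 6\right) \left(3 \left(-16\right) - 3\right) = \left(-6 - 6\right) \left(-48 - 3\right) = \left(-12\right) \left(-51\right) = 612$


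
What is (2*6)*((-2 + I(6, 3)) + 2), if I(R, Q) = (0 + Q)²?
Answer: 108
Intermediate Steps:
I(R, Q) = Q²
(2*6)*((-2 + I(6, 3)) + 2) = (2*6)*((-2 + 3²) + 2) = 12*((-2 + 9) + 2) = 12*(7 + 2) = 12*9 = 108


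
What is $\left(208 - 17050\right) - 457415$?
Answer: $-474257$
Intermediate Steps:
$\left(208 - 17050\right) - 457415 = -16842 - 457415 = -474257$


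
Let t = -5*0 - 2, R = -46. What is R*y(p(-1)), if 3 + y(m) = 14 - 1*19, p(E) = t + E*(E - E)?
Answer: 368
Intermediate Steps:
t = -2 (t = 0 - 2 = -2)
p(E) = -2 (p(E) = -2 + E*(E - E) = -2 + E*0 = -2 + 0 = -2)
y(m) = -8 (y(m) = -3 + (14 - 1*19) = -3 + (14 - 19) = -3 - 5 = -8)
R*y(p(-1)) = -46*(-8) = 368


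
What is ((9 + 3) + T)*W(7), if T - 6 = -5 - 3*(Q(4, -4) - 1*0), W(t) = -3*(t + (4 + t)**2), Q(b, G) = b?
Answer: -384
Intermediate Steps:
W(t) = -3*t - 3*(4 + t)**2
T = -11 (T = 6 + (-5 - 3*(4 - 1*0)) = 6 + (-5 - 3*(4 + 0)) = 6 + (-5 - 3*4) = 6 + (-5 - 1*12) = 6 + (-5 - 12) = 6 - 17 = -11)
((9 + 3) + T)*W(7) = ((9 + 3) - 11)*(-3*7 - 3*(4 + 7)**2) = (12 - 11)*(-21 - 3*11**2) = 1*(-21 - 3*121) = 1*(-21 - 363) = 1*(-384) = -384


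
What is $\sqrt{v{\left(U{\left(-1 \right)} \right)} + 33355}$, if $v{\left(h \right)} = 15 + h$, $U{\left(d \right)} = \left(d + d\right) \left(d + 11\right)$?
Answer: $5 \sqrt{1334} \approx 182.62$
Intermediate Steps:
$U{\left(d \right)} = 2 d \left(11 + d\right)$
$\sqrt{v{\left(U{\left(-1 \right)} \right)} + 33355} = \sqrt{\left(15 + 2 \left(-1\right) \left(11 - 1\right)\right) + 33355} = \sqrt{\left(15 + 2 \left(-1\right) 10\right) + 33355} = \sqrt{\left(15 - 20\right) + 33355} = \sqrt{-5 + 33355} = \sqrt{33350} = 5 \sqrt{1334}$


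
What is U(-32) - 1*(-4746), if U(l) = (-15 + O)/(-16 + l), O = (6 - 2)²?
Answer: 227807/48 ≈ 4746.0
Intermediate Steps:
O = 16 (O = 4² = 16)
U(l) = 1/(-16 + l) (U(l) = (-15 + 16)/(-16 + l) = 1/(-16 + l))
U(-32) - 1*(-4746) = 1/(-16 - 32) - 1*(-4746) = 1/(-48) + 4746 = -1/48 + 4746 = 227807/48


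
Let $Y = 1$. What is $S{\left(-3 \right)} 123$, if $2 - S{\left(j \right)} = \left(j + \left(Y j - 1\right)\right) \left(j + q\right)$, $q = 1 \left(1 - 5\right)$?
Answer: $-5781$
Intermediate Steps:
$q = -4$ ($q = 1 \left(-4\right) = -4$)
$S{\left(j \right)} = 2 - \left(-1 + 2 j\right) \left(-4 + j\right)$ ($S{\left(j \right)} = 2 - \left(j + \left(1 j - 1\right)\right) \left(j - 4\right) = 2 - \left(j + \left(j - 1\right)\right) \left(-4 + j\right) = 2 - \left(j + \left(-1 + j\right)\right) \left(-4 + j\right) = 2 - \left(-1 + 2 j\right) \left(-4 + j\right)$)
$S{\left(-3 \right)} 123 = \left(-2 - 2 \left(-3\right)^{2} + 9 \left(-3\right)\right) 123 = \left(-2 - 18 - 27\right) 123 = \left(-47\right) 123 = -5781$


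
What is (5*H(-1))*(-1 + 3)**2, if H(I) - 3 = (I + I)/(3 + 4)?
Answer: 380/7 ≈ 54.286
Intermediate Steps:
H(I) = 3 + 2*I/7 (H(I) = 3 + (I + I)/(3 + 4) = 3 + (2*I)/7 = 3 + (2*I)*(1/7) = 3 + 2*I/7)
(5*H(-1))*(-1 + 3)**2 = (5*(3 + (2/7)*(-1)))*(-1 + 3)**2 = (5*(3 - 2/7))*2**2 = (5*(19/7))*4 = (95/7)*4 = 380/7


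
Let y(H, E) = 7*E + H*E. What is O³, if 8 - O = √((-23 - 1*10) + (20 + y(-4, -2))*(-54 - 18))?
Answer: (8 - I*√1041)³ ≈ -24472.0 + 27393.0*I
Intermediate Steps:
y(H, E) = 7*E + E*H
O = 8 - I*√1041 (O = 8 - √((-23 - 1*10) + (20 - 2*(7 - 4))*(-54 - 18)) = 8 - √((-23 - 10) + (20 - 2*3)*(-72)) = 8 - √(-33 + (20 - 6)*(-72)) = 8 - √(-33 + 14*(-72)) = 8 - √(-33 - 1008) = 8 - √(-1041) = 8 - I*√1041 ≈ 8.0 - 32.265*I)
O³ = (8 - I*√1041)³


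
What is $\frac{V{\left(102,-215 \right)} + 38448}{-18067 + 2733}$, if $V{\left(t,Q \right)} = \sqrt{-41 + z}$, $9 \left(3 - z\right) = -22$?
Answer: $- \frac{19224}{7667} - \frac{4 i \sqrt{5}}{23001} \approx -2.5074 - 0.00038886 i$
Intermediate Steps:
$z = \frac{49}{9}$ ($z = 3 - - \frac{22}{9} = 3 + \frac{22}{9} = \frac{49}{9} \approx 5.4444$)
$V{\left(t,Q \right)} = \frac{8 i \sqrt{5}}{3}$ ($V{\left(t,Q \right)} = \sqrt{-41 + \frac{49}{9}} = \sqrt{- \frac{320}{9}} = \frac{8 i \sqrt{5}}{3}$)
$\frac{V{\left(102,-215 \right)} + 38448}{-18067 + 2733} = \frac{\frac{8 i \sqrt{5}}{3} + 38448}{-18067 + 2733} = \frac{38448 + \frac{8 i \sqrt{5}}{3}}{-15334} = \left(38448 + \frac{8 i \sqrt{5}}{3}\right) \left(- \frac{1}{15334}\right) = - \frac{19224}{7667} - \frac{4 i \sqrt{5}}{23001}$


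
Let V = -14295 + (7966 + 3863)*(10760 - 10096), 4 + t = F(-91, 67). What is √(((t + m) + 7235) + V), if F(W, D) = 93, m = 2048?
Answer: √7849533 ≈ 2801.7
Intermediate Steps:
t = 89 (t = -4 + 93 = 89)
V = 7840161 (V = -14295 + 11829*664 = -14295 + 7854456 = 7840161)
√(((t + m) + 7235) + V) = √(((89 + 2048) + 7235) + 7840161) = √((2137 + 7235) + 7840161) = √(9372 + 7840161) = √7849533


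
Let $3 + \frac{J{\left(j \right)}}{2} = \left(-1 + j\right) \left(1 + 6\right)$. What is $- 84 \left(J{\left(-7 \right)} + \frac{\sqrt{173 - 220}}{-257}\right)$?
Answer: $9912 + \frac{84 i \sqrt{47}}{257} \approx 9912.0 + 2.2408 i$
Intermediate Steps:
$J{\left(j \right)} = -20 + 14 j$ ($J{\left(j \right)} = -6 + 2 \left(-1 + j\right) \left(1 + 6\right) = -6 + 2 \left(-1 + j\right) 7 = -6 + 2 \left(-7 + 7 j\right) = -6 + \left(-14 + 14 j\right) = -20 + 14 j$)
$- 84 \left(J{\left(-7 \right)} + \frac{\sqrt{173 - 220}}{-257}\right) = - 84 \left(\left(-20 + 14 \left(-7\right)\right) + \frac{\sqrt{173 - 220}}{-257}\right) = - 84 \left(\left(-20 - 98\right) + \sqrt{-47} \left(- \frac{1}{257}\right)\right) = - 84 \left(-118 + i \sqrt{47} \left(- \frac{1}{257}\right)\right) = - 84 \left(-118 - \frac{i \sqrt{47}}{257}\right) = 9912 + \frac{84 i \sqrt{47}}{257}$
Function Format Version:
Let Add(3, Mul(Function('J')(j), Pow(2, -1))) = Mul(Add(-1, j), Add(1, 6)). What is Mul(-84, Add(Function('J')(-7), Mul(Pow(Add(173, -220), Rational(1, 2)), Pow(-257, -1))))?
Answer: Add(9912, Mul(Rational(84, 257), I, Pow(47, Rational(1, 2)))) ≈ Add(9912.0, Mul(2.2408, I))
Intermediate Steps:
Function('J')(j) = Add(-20, Mul(14, j)) (Function('J')(j) = Add(-6, Mul(2, Mul(Add(-1, j), Add(1, 6)))) = Add(-6, Mul(2, Mul(Add(-1, j), 7))) = Add(-6, Mul(2, Add(-7, Mul(7, j)))) = Add(-6, Add(-14, Mul(14, j))) = Add(-20, Mul(14, j)))
Mul(-84, Add(Function('J')(-7), Mul(Pow(Add(173, -220), Rational(1, 2)), Pow(-257, -1)))) = Mul(-84, Add(Add(-20, Mul(14, -7)), Mul(Pow(Add(173, -220), Rational(1, 2)), Pow(-257, -1)))) = Mul(-84, Add(Add(-20, -98), Mul(Pow(-47, Rational(1, 2)), Rational(-1, 257)))) = Mul(-84, Add(-118, Mul(Mul(I, Pow(47, Rational(1, 2))), Rational(-1, 257)))) = Mul(-84, Add(-118, Mul(Rational(-1, 257), I, Pow(47, Rational(1, 2))))) = Add(9912, Mul(Rational(84, 257), I, Pow(47, Rational(1, 2))))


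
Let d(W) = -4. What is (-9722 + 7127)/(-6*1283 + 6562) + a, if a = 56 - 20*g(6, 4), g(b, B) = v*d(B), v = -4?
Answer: -297309/1136 ≈ -261.72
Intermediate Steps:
g(b, B) = 16 (g(b, B) = -4*(-4) = 16)
a = -264 (a = 56 - 20*16 = 56 - 320 = -264)
(-9722 + 7127)/(-6*1283 + 6562) + a = (-9722 + 7127)/(-6*1283 + 6562) - 264 = -2595/(-7698 + 6562) - 264 = -2595/(-1136) - 264 = -2595*(-1/1136) - 264 = 2595/1136 - 264 = -297309/1136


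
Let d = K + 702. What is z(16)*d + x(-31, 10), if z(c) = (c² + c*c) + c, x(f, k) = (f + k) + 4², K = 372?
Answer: 567067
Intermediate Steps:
x(f, k) = 16 + f + k (x(f, k) = (f + k) + 16 = 16 + f + k)
d = 1074 (d = 372 + 702 = 1074)
z(c) = c + 2*c² (z(c) = (c² + c²) + c = 2*c² + c = c + 2*c²)
z(16)*d + x(-31, 10) = (16*(1 + 2*16))*1074 + (16 - 31 + 10) = (16*(1 + 32))*1074 - 5 = (16*33)*1074 - 5 = 528*1074 - 5 = 567072 - 5 = 567067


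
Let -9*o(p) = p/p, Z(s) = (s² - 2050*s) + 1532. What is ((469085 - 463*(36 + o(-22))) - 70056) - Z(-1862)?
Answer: -62129372/9 ≈ -6.9033e+6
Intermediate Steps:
Z(s) = 1532 + s² - 2050*s
o(p) = -⅑ (o(p) = -p/(9*p) = -⅑*1 = -⅑)
((469085 - 463*(36 + o(-22))) - 70056) - Z(-1862) = ((469085 - 463*(36 - ⅑)) - 70056) - (1532 + (-1862)² - 2050*(-1862)) = ((469085 - 463*323/9) - 70056) - (1532 + 3467044 + 3817100) = ((469085 - 149549/9) - 70056) - 1*7285676 = (4072216/9 - 70056) - 7285676 = 3441712/9 - 7285676 = -62129372/9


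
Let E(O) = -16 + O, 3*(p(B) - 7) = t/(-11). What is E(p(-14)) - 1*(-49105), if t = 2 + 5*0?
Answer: 1620166/33 ≈ 49096.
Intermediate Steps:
t = 2 (t = 2 + 0 = 2)
p(B) = 229/33 (p(B) = 7 + (2/(-11))/3 = 7 + (2*(-1/11))/3 = 7 + (⅓)*(-2/11) = 7 - 2/33 = 229/33)
E(p(-14)) - 1*(-49105) = (-16 + 229/33) - 1*(-49105) = -299/33 + 49105 = 1620166/33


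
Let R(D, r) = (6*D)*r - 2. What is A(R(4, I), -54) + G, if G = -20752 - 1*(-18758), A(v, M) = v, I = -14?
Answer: -2332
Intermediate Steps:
R(D, r) = -2 + 6*D*r (R(D, r) = 6*D*r - 2 = -2 + 6*D*r)
G = -1994 (G = -20752 + 18758 = -1994)
A(R(4, I), -54) + G = (-2 + 6*4*(-14)) - 1994 = (-2 - 336) - 1994 = -338 - 1994 = -2332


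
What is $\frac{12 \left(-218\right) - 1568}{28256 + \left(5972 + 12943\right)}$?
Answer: $- \frac{4184}{47171} \approx -0.088699$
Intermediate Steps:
$\frac{12 \left(-218\right) - 1568}{28256 + \left(5972 + 12943\right)} = \frac{-2616 - 1568}{28256 + 18915} = - \frac{4184}{47171}$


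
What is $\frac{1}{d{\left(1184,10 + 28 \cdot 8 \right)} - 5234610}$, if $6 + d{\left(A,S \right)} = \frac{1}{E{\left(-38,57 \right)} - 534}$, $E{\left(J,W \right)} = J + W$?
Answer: $- \frac{515}{2695827241} \approx -1.9104 \cdot 10^{-7}$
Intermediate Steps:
$d{\left(A,S \right)} = - \frac{3091}{515}$ ($d{\left(A,S \right)} = -6 + \frac{1}{\left(-38 + 57\right) - 534} = -6 + \frac{1}{19 - 534} = -6 + \frac{1}{-515} = -6 - \frac{1}{515} = - \frac{3091}{515}$)
$\frac{1}{d{\left(1184,10 + 28 \cdot 8 \right)} - 5234610} = \frac{1}{- \frac{3091}{515} - 5234610} = \frac{1}{- \frac{2695827241}{515}} = - \frac{515}{2695827241}$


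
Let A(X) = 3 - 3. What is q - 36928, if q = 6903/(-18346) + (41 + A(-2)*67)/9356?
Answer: -3169288445805/85822588 ≈ -36928.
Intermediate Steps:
A(X) = 0
q = -31916141/85822588 (q = 6903/(-18346) + (41 + 0*67)/9356 = 6903*(-1/18346) + (41 + 0)*(1/9356) = -6903/18346 + 41*(1/9356) = -6903/18346 + 41/9356 = -31916141/85822588 ≈ -0.37189)
q - 36928 = -31916141/85822588 - 36928 = -3169288445805/85822588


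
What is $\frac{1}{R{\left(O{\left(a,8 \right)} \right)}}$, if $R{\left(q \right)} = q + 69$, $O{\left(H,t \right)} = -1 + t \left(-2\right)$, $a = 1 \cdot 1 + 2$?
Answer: $\frac{1}{52} \approx 0.019231$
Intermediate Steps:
$a = 3$ ($a = 1 + 2 = 3$)
$O{\left(H,t \right)} = -1 - 2 t$
$R{\left(q \right)} = 69 + q$
$\frac{1}{R{\left(O{\left(a,8 \right)} \right)}} = \frac{1}{69 - 17} = \frac{1}{52}$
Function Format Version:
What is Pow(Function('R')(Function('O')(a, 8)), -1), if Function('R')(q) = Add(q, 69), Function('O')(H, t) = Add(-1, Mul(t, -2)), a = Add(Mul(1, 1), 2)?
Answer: Rational(1, 52) ≈ 0.019231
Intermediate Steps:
a = 3 (a = Add(1, 2) = 3)
Function('O')(H, t) = Add(-1, Mul(-2, t))
Function('R')(q) = Add(69, q)
Pow(Function('R')(Function('O')(a, 8)), -1) = Pow(Add(69, Add(-1, Mul(-2, 8))), -1) = Pow(Add(69, Add(-1, -16)), -1) = Pow(Add(69, -17), -1) = Pow(52, -1) = Rational(1, 52)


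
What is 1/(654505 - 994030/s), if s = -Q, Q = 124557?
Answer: 124557/81524173315 ≈ 1.5279e-6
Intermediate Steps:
s = -124557 (s = -1*124557 = -124557)
1/(654505 - 994030/s) = 1/(654505 - 994030/(-124557)) = 1/(654505 - 994030*(-1/124557)) = 1/(654505 + 994030/124557) = 1/(81524173315/124557) = 124557/81524173315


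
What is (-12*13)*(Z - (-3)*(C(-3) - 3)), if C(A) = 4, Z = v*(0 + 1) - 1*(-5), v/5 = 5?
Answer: -5148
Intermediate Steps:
v = 25 (v = 5*5 = 25)
Z = 30 (Z = 25*(0 + 1) - 1*(-5) = 25*1 + 5 = 25 + 5 = 30)
(-12*13)*(Z - (-3)*(C(-3) - 3)) = (-12*13)*(30 - (-3)*(4 - 3)) = -156*(30 - (-3)) = -156*(30 - 1*(-3)) = -156*(30 + 3) = -156*33 = -5148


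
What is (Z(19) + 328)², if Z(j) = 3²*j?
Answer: 249001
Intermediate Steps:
Z(j) = 9*j
(Z(19) + 328)² = (9*19 + 328)² = (171 + 328)² = 499² = 249001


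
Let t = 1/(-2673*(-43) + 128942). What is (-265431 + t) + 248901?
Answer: -4031352929/243881 ≈ -16530.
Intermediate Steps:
t = 1/243881 (t = 1/(114939 + 128942) = 1/243881 ≈ 4.1004e-6)
(-265431 + t) + 248901 = (-265431 + 1/243881) + 248901 = -64733577710/243881 + 248901 = -4031352929/243881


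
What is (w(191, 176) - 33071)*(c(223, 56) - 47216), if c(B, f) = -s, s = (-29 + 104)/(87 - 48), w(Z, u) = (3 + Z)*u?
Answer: -658642809/13 ≈ -5.0665e+7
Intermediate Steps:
w(Z, u) = u*(3 + Z)
s = 25/13 (s = 75/39 = 75*(1/39) = 25/13 ≈ 1.9231)
c(B, f) = -25/13 (c(B, f) = -1*25/13 = -25/13)
(w(191, 176) - 33071)*(c(223, 56) - 47216) = (176*(3 + 191) - 33071)*(-25/13 - 47216) = (176*194 - 33071)*(-613833/13) = (34144 - 33071)*(-613833/13) = 1073*(-613833/13) = -658642809/13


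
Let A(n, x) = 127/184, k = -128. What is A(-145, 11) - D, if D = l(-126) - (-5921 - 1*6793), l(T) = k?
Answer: -2315697/184 ≈ -12585.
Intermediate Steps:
A(n, x) = 127/184 (A(n, x) = 127*(1/184) = 127/184)
l(T) = -128
D = 12586 (D = -128 - (-5921 - 1*6793) = -128 - (-5921 - 6793) = -128 - 1*(-12714) = -128 + 12714 = 12586)
A(-145, 11) - D = 127/184 - 1*12586 = 127/184 - 12586 = -2315697/184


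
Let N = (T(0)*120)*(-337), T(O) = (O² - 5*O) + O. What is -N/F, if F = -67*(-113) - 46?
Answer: 0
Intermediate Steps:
T(O) = O² - 4*O
F = 7525 (F = 7571 - 46 = 7525)
N = 0 (N = ((0*(-4 + 0))*120)*(-337) = ((0*(-4))*120)*(-337) = (0*120)*(-337) = 0*(-337) = 0)
-N/F = -0/7525 = -1*0 = 0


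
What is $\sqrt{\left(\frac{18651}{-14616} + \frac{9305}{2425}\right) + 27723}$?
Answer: $\frac{\sqrt{38700661493506110}}{1181460} \approx 166.51$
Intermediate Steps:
$\sqrt{\left(\frac{18651}{-14616} + \frac{9305}{2425}\right) + 27723} = \sqrt{\left(18651 \left(- \frac{1}{14616}\right) + 9305 \cdot \frac{1}{2425}\right) + 27723} = \sqrt{\left(- \frac{6217}{4872} + \frac{1861}{485}\right) + 27723} = \sqrt{\frac{6051547}{2362920} + 27723} = \sqrt{\frac{65513282707}{2362920}} = \frac{\sqrt{38700661493506110}}{1181460}$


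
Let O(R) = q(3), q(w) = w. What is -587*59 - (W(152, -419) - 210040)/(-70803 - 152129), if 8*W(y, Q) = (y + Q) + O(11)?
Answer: -7721014029/222932 ≈ -34634.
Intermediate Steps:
O(R) = 3
W(y, Q) = 3/8 + Q/8 + y/8 (W(y, Q) = ((y + Q) + 3)/8 = ((Q + y) + 3)/8 = (3 + Q + y)/8 = 3/8 + Q/8 + y/8)
-587*59 - (W(152, -419) - 210040)/(-70803 - 152129) = -587*59 - ((3/8 + (1/8)*(-419) + (1/8)*152) - 210040)/(-70803 - 152129) = -34633 - ((3/8 - 419/8 + 19) - 210040)/(-222932) = -34633 - (-33 - 210040)*(-1)/222932 = -34633 - (-210073)*(-1)/222932 = -34633 - 1*210073/222932 = -34633 - 210073/222932 = -7721014029/222932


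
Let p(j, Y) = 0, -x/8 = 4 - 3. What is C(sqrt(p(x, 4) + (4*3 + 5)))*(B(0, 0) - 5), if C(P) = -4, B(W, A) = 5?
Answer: 0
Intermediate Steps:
x = -8 (x = -8*(4 - 3) = -8*1 = -8)
C(sqrt(p(x, 4) + (4*3 + 5)))*(B(0, 0) - 5) = -4*(5 - 5) = -4*0 = 0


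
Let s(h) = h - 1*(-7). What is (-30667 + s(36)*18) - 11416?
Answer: -41309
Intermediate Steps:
s(h) = 7 + h (s(h) = h + 7 = 7 + h)
(-30667 + s(36)*18) - 11416 = (-30667 + (7 + 36)*18) - 11416 = (-30667 + 43*18) - 11416 = (-30667 + 774) - 11416 = -29893 - 11416 = -41309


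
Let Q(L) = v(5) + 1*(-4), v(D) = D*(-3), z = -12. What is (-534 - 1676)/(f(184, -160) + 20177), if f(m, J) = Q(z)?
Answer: -1105/10079 ≈ -0.10963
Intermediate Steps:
v(D) = -3*D
Q(L) = -19 (Q(L) = -3*5 + 1*(-4) = -15 - 4 = -19)
f(m, J) = -19
(-534 - 1676)/(f(184, -160) + 20177) = (-534 - 1676)/(-19 + 20177) = -2210/20158 = -2210*1/20158 = -1105/10079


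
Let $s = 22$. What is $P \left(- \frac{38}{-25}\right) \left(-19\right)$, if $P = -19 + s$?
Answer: $- \frac{2166}{25} \approx -86.64$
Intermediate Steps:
$P = 3$ ($P = -19 + 22 = 3$)
$P \left(- \frac{38}{-25}\right) \left(-19\right) = 3 \left(- \frac{38}{-25}\right) \left(-19\right) = 3 \left(\left(-38\right) \left(- \frac{1}{25}\right)\right) \left(-19\right) = 3 \cdot \frac{38}{25} \left(-19\right) = \frac{114}{25} \left(-19\right) = - \frac{2166}{25}$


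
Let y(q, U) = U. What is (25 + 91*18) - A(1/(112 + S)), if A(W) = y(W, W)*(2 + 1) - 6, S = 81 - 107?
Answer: 143531/86 ≈ 1669.0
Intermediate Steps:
S = -26
A(W) = -6 + 3*W (A(W) = W*(2 + 1) - 6 = W*3 - 6 = 3*W - 6 = -6 + 3*W)
(25 + 91*18) - A(1/(112 + S)) = (25 + 91*18) - (-6 + 3/(112 - 26)) = (25 + 1638) - (-6 + 3/86) = 1663 - (-6 + 3*(1/86)) = 1663 - (-6 + 3/86) = 1663 - 1*(-513/86) = 1663 + 513/86 = 143531/86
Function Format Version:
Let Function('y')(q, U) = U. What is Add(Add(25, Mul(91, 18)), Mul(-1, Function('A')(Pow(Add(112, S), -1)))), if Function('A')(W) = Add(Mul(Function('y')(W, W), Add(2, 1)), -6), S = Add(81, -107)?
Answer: Rational(143531, 86) ≈ 1669.0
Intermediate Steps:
S = -26
Function('A')(W) = Add(-6, Mul(3, W)) (Function('A')(W) = Add(Mul(W, Add(2, 1)), -6) = Add(Mul(W, 3), -6) = Add(Mul(3, W), -6) = Add(-6, Mul(3, W)))
Add(Add(25, Mul(91, 18)), Mul(-1, Function('A')(Pow(Add(112, S), -1)))) = Add(Add(25, Mul(91, 18)), Mul(-1, Add(-6, Mul(3, Pow(Add(112, -26), -1))))) = Add(Add(25, 1638), Mul(-1, Add(-6, Mul(3, Pow(86, -1))))) = Add(1663, Mul(-1, Add(-6, Mul(3, Rational(1, 86))))) = Add(1663, Mul(-1, Add(-6, Rational(3, 86)))) = Add(1663, Mul(-1, Rational(-513, 86))) = Add(1663, Rational(513, 86)) = Rational(143531, 86)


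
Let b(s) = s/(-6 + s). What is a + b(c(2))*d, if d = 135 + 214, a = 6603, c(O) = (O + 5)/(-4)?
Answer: 207136/31 ≈ 6681.8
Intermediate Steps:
c(O) = -5/4 - O/4 (c(O) = (5 + O)*(-1/4) = -5/4 - O/4)
d = 349
b(s) = s/(-6 + s)
a + b(c(2))*d = 6603 + ((-5/4 - 1/4*2)/(-6 + (-5/4 - 1/4*2)))*349 = 6603 + ((-5/4 - 1/2)/(-6 + (-5/4 - 1/2)))*349 = 6603 - 7/(4*(-6 - 7/4))*349 = 6603 - 7/(4*(-31/4))*349 = 6603 - 7/4*(-4/31)*349 = 6603 + (7/31)*349 = 6603 + 2443/31 = 207136/31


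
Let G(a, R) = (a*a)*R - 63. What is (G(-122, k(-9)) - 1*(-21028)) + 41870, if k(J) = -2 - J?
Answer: 167023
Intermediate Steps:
G(a, R) = -63 + R*a**2 (G(a, R) = a**2*R - 63 = R*a**2 - 63 = -63 + R*a**2)
(G(-122, k(-9)) - 1*(-21028)) + 41870 = ((-63 + (-2 - 1*(-9))*(-122)**2) - 1*(-21028)) + 41870 = ((-63 + (-2 + 9)*14884) + 21028) + 41870 = ((-63 + 7*14884) + 21028) + 41870 = ((-63 + 104188) + 21028) + 41870 = (104125 + 21028) + 41870 = 125153 + 41870 = 167023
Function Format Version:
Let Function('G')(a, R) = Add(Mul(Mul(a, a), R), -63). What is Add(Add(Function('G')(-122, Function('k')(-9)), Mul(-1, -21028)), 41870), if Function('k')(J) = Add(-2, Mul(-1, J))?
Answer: 167023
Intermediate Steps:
Function('G')(a, R) = Add(-63, Mul(R, Pow(a, 2))) (Function('G')(a, R) = Add(Mul(Pow(a, 2), R), -63) = Add(Mul(R, Pow(a, 2)), -63) = Add(-63, Mul(R, Pow(a, 2))))
Add(Add(Function('G')(-122, Function('k')(-9)), Mul(-1, -21028)), 41870) = Add(Add(Add(-63, Mul(Add(-2, Mul(-1, -9)), Pow(-122, 2))), Mul(-1, -21028)), 41870) = Add(Add(Add(-63, Mul(Add(-2, 9), 14884)), 21028), 41870) = Add(Add(Add(-63, Mul(7, 14884)), 21028), 41870) = Add(Add(Add(-63, 104188), 21028), 41870) = Add(Add(104125, 21028), 41870) = Add(125153, 41870) = 167023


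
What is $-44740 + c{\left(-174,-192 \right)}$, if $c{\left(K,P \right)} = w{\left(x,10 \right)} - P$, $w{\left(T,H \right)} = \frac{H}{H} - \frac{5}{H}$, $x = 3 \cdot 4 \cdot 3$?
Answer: $- \frac{89095}{2} \approx -44548.0$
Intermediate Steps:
$x = 36$ ($x = 12 \cdot 3 = 36$)
$w{\left(T,H \right)} = 1 - \frac{5}{H}$
$c{\left(K,P \right)} = \frac{1}{2} - P$ ($c{\left(K,P \right)} = \frac{-5 + 10}{10} - P = \frac{1}{10} \cdot 5 - P = \frac{1}{2} - P$)
$-44740 + c{\left(-174,-192 \right)} = -44740 + \left(\frac{1}{2} - -192\right) = -44740 + \left(\frac{1}{2} + 192\right) = -44740 + \frac{385}{2} = - \frac{89095}{2}$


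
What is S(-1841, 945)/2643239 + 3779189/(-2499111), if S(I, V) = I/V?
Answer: -149839569327142/99086214907935 ≈ -1.5122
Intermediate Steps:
S(-1841, 945)/2643239 + 3779189/(-2499111) = -1841/945/2643239 + 3779189/(-2499111) = -1841*1/945*(1/2643239) + 3779189*(-1/2499111) = -263/135*1/2643239 - 3779189/2499111 = -263/356837265 - 3779189/2499111 = -149839569327142/99086214907935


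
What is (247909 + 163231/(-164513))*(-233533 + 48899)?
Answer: -7530129688938524/164513 ≈ -4.5772e+10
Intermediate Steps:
(247909 + 163231/(-164513))*(-233533 + 48899) = (247909 + 163231*(-1/164513))*(-184634) = (247909 - 163231/164513)*(-184634) = (40784090086/164513)*(-184634) = -7530129688938524/164513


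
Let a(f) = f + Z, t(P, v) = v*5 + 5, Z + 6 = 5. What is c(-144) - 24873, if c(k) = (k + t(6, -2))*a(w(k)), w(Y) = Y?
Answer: -3268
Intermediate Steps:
Z = -1 (Z = -6 + 5 = -1)
t(P, v) = 5 + 5*v (t(P, v) = 5*v + 5 = 5 + 5*v)
a(f) = -1 + f (a(f) = f - 1 = -1 + f)
c(k) = (-1 + k)*(-5 + k) (c(k) = (k + (5 + 5*(-2)))*(-1 + k) = (k + (5 - 10))*(-1 + k) = (k - 5)*(-1 + k) = (-5 + k)*(-1 + k) = (-1 + k)*(-5 + k))
c(-144) - 24873 = (-1 - 144)*(-5 - 144) - 24873 = -145*(-149) - 24873 = 21605 - 24873 = -3268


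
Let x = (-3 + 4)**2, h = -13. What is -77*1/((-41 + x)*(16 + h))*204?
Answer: 1309/10 ≈ 130.90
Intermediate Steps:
x = 1 (x = 1**2 = 1)
-77*1/((-41 + x)*(16 + h))*204 = -77*1/((-41 + 1)*(16 - 13))*204 = -77/((-40*3))*204 = -77/(-120)*204 = -77*(-1/120)*204 = (77/120)*204 = 1309/10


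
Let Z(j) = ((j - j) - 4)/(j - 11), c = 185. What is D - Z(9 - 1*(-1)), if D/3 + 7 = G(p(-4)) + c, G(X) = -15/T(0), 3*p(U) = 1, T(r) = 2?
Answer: 1015/2 ≈ 507.50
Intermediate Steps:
p(U) = ⅓ (p(U) = (⅓)*1 = ⅓)
G(X) = -15/2
Z(j) = -4/(-11 + j) (Z(j) = (0 - 4)/(-11 + j) = -4/(-11 + j))
D = 1023/2 (D = -21 + 3*(-15/2 + 185) = -21 + 3*(355/2) = -21 + 1065/2 = 1023/2 ≈ 511.50)
D - Z(9 - 1*(-1)) = 1023/2 - (-4)/(-11 + (9 - 1*(-1))) = 1023/2 - (-4)/(-11 + (9 + 1)) = 1023/2 - (-4)/(-11 + 10) = 1023/2 - (-4)/(-1) = 1023/2 - (-4)*(-1) = 1023/2 - 1*4 = 1023/2 - 4 = 1015/2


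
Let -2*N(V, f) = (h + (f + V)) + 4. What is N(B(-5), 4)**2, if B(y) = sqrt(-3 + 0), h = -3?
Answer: (5 + I*sqrt(3))**2/4 ≈ 5.5 + 4.3301*I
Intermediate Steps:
B(y) = I*sqrt(3) (B(y) = sqrt(-3) = I*sqrt(3))
N(V, f) = -1/2 - V/2 - f/2 (N(V, f) = -((-3 + (f + V)) + 4)/2 = -((-3 + (V + f)) + 4)/2 = -((-3 + V + f) + 4)/2 = -(1 + V + f)/2 = -1/2 - V/2 - f/2)
N(B(-5), 4)**2 = (-1/2 - I*sqrt(3)/2 - 1/2*4)**2 = (-1/2 - I*sqrt(3)/2 - 2)**2 = (-5/2 - I*sqrt(3)/2)**2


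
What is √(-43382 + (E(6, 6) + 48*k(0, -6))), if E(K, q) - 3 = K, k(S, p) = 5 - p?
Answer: I*√42845 ≈ 206.99*I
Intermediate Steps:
E(K, q) = 3 + K
√(-43382 + (E(6, 6) + 48*k(0, -6))) = √(-43382 + ((3 + 6) + 48*(5 - 1*(-6)))) = √(-43382 + (9 + 48*(5 + 6))) = √(-43382 + (9 + 48*11)) = √(-43382 + (9 + 528)) = √(-43382 + 537) = √(-42845) = I*√42845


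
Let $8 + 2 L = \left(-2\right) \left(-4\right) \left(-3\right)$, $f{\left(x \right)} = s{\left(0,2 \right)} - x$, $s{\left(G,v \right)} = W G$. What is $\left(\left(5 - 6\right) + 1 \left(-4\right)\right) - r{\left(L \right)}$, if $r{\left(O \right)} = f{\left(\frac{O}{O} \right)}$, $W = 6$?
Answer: $-4$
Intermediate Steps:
$s{\left(G,v \right)} = 6 G$
$f{\left(x \right)} = - x$ ($f{\left(x \right)} = 6 \cdot 0 - x = 0 - x = - x$)
$L = -16$ ($L = -4 + \frac{\left(-2\right) \left(-4\right) \left(-3\right)}{2} = -4 + \frac{8 \left(-3\right)}{2} = -4 + \frac{1}{2} \left(-24\right) = -4 - 12 = -16$)
$r{\left(O \right)} = -1$ ($r{\left(O \right)} = - \frac{O}{O} = \left(-1\right) 1 = -1$)
$\left(\left(5 - 6\right) + 1 \left(-4\right)\right) - r{\left(L \right)} = \left(\left(5 - 6\right) + 1 \left(-4\right)\right) - -1 = \left(\left(5 - 6\right) - 4\right) + 1 = \left(-1 - 4\right) + 1 = -5 + 1 = -4$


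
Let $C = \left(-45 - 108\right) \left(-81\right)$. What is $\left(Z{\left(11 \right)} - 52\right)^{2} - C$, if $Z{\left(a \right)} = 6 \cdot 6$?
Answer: $-12137$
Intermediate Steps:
$C = 12393$ ($C = \left(-153\right) \left(-81\right) = 12393$)
$Z{\left(a \right)} = 36$
$\left(Z{\left(11 \right)} - 52\right)^{2} - C = \left(36 - 52\right)^{2} - 12393 = \left(-16\right)^{2} - 12393 = 256 - 12393 = -12137$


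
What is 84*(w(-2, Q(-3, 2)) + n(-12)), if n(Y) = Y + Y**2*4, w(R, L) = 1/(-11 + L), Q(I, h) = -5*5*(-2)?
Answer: 615916/13 ≈ 47378.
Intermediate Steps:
Q(I, h) = 50 (Q(I, h) = -25*(-2) = 50)
n(Y) = Y + 4*Y**2
84*(w(-2, Q(-3, 2)) + n(-12)) = 84*(1/(-11 + 50) - 12*(1 + 4*(-12))) = 84*(1/39 - 12*(1 - 48)) = 84*(1/39 - 12*(-47)) = 84*(1/39 + 564) = 84*(21997/39) = 615916/13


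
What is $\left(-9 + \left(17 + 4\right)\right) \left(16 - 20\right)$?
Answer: $-48$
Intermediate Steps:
$\left(-9 + \left(17 + 4\right)\right) \left(16 - 20\right) = \left(-9 + 21\right) \left(16 - 20\right) = 12 \left(-4\right) = -48$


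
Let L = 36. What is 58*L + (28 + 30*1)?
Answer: 2146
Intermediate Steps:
58*L + (28 + 30*1) = 58*36 + (28 + 30*1) = 2088 + (28 + 30) = 2088 + 58 = 2146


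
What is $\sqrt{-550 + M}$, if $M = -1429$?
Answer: $i \sqrt{1979} \approx 44.486 i$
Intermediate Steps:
$\sqrt{-550 + M} = \sqrt{-550 - 1429} = \sqrt{-1979} = i \sqrt{1979}$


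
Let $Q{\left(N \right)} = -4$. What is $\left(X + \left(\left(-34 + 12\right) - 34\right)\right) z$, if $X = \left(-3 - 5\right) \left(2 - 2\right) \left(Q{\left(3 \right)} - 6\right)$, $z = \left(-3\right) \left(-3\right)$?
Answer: $-504$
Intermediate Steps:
$z = 9$
$X = 0$ ($X = \left(-3 - 5\right) \left(2 - 2\right) \left(-4 - 6\right) = \left(-8\right) 0 \left(-10\right) = 0 \left(-10\right) = 0$)
$\left(X + \left(\left(-34 + 12\right) - 34\right)\right) z = \left(0 + \left(\left(-34 + 12\right) - 34\right)\right) 9 = \left(0 - 56\right) 9 = \left(-56\right) 9 = -504$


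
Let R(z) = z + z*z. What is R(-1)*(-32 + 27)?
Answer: 0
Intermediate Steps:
R(z) = z + z**2
R(-1)*(-32 + 27) = (-(1 - 1))*(-32 + 27) = -1*0*(-5) = 0*(-5) = 0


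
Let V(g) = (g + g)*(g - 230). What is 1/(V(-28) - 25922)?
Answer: -1/11474 ≈ -8.7154e-5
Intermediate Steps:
V(g) = 2*g*(-230 + g) (V(g) = (2*g)*(-230 + g) = 2*g*(-230 + g))
1/(V(-28) - 25922) = 1/(2*(-28)*(-230 - 28) - 25922) = 1/(2*(-28)*(-258) - 25922) = 1/(14448 - 25922) = 1/(-11474) = -1/11474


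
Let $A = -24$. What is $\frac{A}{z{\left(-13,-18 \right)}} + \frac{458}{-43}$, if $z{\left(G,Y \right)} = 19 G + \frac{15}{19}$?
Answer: $- \frac{1061458}{100577} \approx -10.554$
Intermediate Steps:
$z{\left(G,Y \right)} = \frac{15}{19} + 19 G$ ($z{\left(G,Y \right)} = 19 G + 15 \cdot \frac{1}{19} = 19 G + \frac{15}{19} = \frac{15}{19} + 19 G$)
$\frac{A}{z{\left(-13,-18 \right)}} + \frac{458}{-43} = - \frac{24}{\frac{15}{19} + 19 \left(-13\right)} + \frac{458}{-43} = - \frac{24}{\frac{15}{19} - 247} + 458 \left(- \frac{1}{43}\right) = - \frac{24}{- \frac{4678}{19}} - \frac{458}{43} = \left(-24\right) \left(- \frac{19}{4678}\right) - \frac{458}{43} = \frac{228}{2339} - \frac{458}{43} = - \frac{1061458}{100577}$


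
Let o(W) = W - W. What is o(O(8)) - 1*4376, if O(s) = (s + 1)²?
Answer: -4376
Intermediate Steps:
O(s) = (1 + s)²
o(W) = 0
o(O(8)) - 1*4376 = 0 - 1*4376 = 0 - 4376 = -4376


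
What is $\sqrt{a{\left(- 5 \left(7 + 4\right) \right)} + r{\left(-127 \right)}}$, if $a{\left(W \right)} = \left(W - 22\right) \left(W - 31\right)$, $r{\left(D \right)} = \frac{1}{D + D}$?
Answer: $\frac{\sqrt{427224698}}{254} \approx 81.376$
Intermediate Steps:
$r{\left(D \right)} = \frac{1}{2 D}$
$a{\left(W \right)} = \left(-31 + W\right) \left(-22 + W\right)$ ($a{\left(W \right)} = \left(-22 + W\right) \left(-31 + W\right) = \left(-31 + W\right) \left(-22 + W\right)$)
$\sqrt{a{\left(- 5 \left(7 + 4\right) \right)} + r{\left(-127 \right)}} = \sqrt{\left(682 + \left(- 5 \left(7 + 4\right)\right)^{2} - 53 \left(- 5 \left(7 + 4\right)\right)\right) + \frac{1}{2 \left(-127\right)}} = \sqrt{\left(682 + \left(\left(-5\right) 11\right)^{2} - 53 \left(\left(-5\right) 11\right)\right) + \frac{1}{2} \left(- \frac{1}{127}\right)} = \sqrt{\left(682 + \left(-55\right)^{2} - -2915\right) - \frac{1}{254}} = \sqrt{\left(682 + 3025 + 2915\right) - \frac{1}{254}} = \sqrt{6622 - \frac{1}{254}} = \sqrt{\frac{1681987}{254}} = \frac{\sqrt{427224698}}{254}$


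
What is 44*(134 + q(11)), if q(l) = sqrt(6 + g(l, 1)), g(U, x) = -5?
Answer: 5940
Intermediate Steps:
q(l) = 1 (q(l) = sqrt(6 - 5) = sqrt(1) = 1)
44*(134 + q(11)) = 44*(134 + 1) = 44*135 = 5940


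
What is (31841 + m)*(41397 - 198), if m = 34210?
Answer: 2721235149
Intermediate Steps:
(31841 + m)*(41397 - 198) = (31841 + 34210)*(41397 - 198) = 66051*41199 = 2721235149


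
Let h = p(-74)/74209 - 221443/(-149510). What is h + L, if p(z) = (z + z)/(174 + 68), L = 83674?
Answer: 112333789373915147/1342493498390 ≈ 83676.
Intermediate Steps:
p(z) = z/121 (p(z) = (2*z)/242 = (2*z)*(1/242) = z/121)
h = 1988389630287/1342493498390 (h = ((1/121)*(-74))/74209 - 221443/(-149510) = -74/121*1/74209 - 221443*(-1/149510) = -74/8979289 + 221443/149510 = 1988389630287/1342493498390 ≈ 1.4811)
h + L = 1988389630287/1342493498390 + 83674 = 112333789373915147/1342493498390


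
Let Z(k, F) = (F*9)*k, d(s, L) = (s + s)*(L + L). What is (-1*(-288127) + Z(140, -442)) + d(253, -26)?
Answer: -295105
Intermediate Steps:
d(s, L) = 4*L*s (d(s, L) = (2*s)*(2*L) = 4*L*s)
Z(k, F) = 9*F*k (Z(k, F) = (9*F)*k = 9*F*k)
(-1*(-288127) + Z(140, -442)) + d(253, -26) = (-1*(-288127) + 9*(-442)*140) + 4*(-26)*253 = (288127 - 556920) - 26312 = -268793 - 26312 = -295105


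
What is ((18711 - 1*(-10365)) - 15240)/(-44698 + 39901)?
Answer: -4612/1599 ≈ -2.8843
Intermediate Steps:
((18711 - 1*(-10365)) - 15240)/(-44698 + 39901) = ((18711 + 10365) - 15240)/(-4797) = (29076 - 15240)*(-1/4797) = 13836*(-1/4797) = -4612/1599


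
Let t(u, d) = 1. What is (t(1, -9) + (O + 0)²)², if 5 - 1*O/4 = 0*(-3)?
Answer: 160801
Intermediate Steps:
O = 20 (O = 20 - 0*(-3) = 20 - 4*0 = 20 + 0 = 20)
(t(1, -9) + (O + 0)²)² = (1 + (20 + 0)²)² = (1 + 20²)² = (1 + 400)² = 401² = 160801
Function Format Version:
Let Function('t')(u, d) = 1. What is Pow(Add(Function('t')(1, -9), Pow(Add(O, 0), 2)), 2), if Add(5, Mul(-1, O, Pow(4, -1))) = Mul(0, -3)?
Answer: 160801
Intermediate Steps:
O = 20 (O = Add(20, Mul(-4, Mul(0, -3))) = Add(20, Mul(-4, 0)) = Add(20, 0) = 20)
Pow(Add(Function('t')(1, -9), Pow(Add(O, 0), 2)), 2) = Pow(Add(1, Pow(Add(20, 0), 2)), 2) = Pow(Add(1, Pow(20, 2)), 2) = Pow(Add(1, 400), 2) = Pow(401, 2) = 160801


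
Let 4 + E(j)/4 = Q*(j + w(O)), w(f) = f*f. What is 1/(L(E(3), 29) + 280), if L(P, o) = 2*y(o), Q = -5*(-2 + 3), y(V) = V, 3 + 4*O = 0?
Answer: 1/338 ≈ 0.0029586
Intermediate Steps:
O = -¾ (O = -¾ + (¼)*0 = -¾ + 0 = -¾ ≈ -0.75000)
w(f) = f²
Q = -5 (Q = -5*1 = -5)
E(j) = -109/4 - 20*j (E(j) = -16 + 4*(-5*(j + (-¾)²)) = -16 + 4*(-5*(j + 9/16)) = -16 + 4*(-5*(9/16 + j)) = -16 + 4*(-45/16 - 5*j) = -16 + (-45/4 - 20*j) = -109/4 - 20*j)
L(P, o) = 2*o
1/(L(E(3), 29) + 280) = 1/(2*29 + 280) = 1/(58 + 280) = 1/338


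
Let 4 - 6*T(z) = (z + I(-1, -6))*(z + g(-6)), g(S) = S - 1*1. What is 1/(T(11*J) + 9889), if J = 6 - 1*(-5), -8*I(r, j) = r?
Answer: 24/182119 ≈ 0.00013178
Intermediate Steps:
g(S) = -1 + S (g(S) = S - 1 = -1 + S)
I(r, j) = -r/8
J = 11 (J = 6 + 5 = 11)
T(z) = ⅔ - (-7 + z)*(⅛ + z)/6 (T(z) = ⅔ - (z - ⅛*(-1))*(z + (-1 - 6))/6 = ⅔ - (z + ⅛)*(z - 7)/6 = ⅔ - (⅛ + z)*(-7 + z)/6 = ⅔ - (-7 + z)*(⅛ + z)/6)
1/(T(11*J) + 9889) = 1/((13/16 - (11*11)²/6 + 55*(11*11)/48) + 9889) = 1/((13/16 - ⅙*121² + (55/48)*121) + 9889) = 1/((13/16 - ⅙*14641 + 6655/48) + 9889) = 1/((13/16 - 14641/6 + 6655/48) + 9889) = 1/(-55217/24 + 9889) = 1/(182119/24) = 24/182119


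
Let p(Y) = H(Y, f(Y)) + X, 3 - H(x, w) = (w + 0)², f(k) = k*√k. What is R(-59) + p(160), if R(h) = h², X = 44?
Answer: -4092472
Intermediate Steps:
f(k) = k^(3/2)
H(x, w) = 3 - w² (H(x, w) = 3 - (w + 0)² = 3 - w²)
p(Y) = 47 - Y³ (p(Y) = (3 - (Y^(3/2))²) + 44 = (3 - Y³) + 44 = 47 - Y³)
R(-59) + p(160) = (-59)² + (47 - 1*160³) = 3481 + (47 - 1*4096000) = 3481 + (47 - 4096000) = 3481 - 4095953 = -4092472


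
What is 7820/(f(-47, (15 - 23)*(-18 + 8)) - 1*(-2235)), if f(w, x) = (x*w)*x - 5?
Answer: -782/29857 ≈ -0.026192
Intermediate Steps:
f(w, x) = -5 + w*x**2 (f(w, x) = (w*x)*x - 5 = w*x**2 - 5 = -5 + w*x**2)
7820/(f(-47, (15 - 23)*(-18 + 8)) - 1*(-2235)) = 7820/((-5 - 47*(-18 + 8)**2*(15 - 23)**2) - 1*(-2235)) = 7820/((-5 - 47*(-8*(-10))**2) + 2235) = 7820/((-5 - 47*80**2) + 2235) = 7820/((-5 - 47*6400) + 2235) = 7820/((-5 - 300800) + 2235) = 7820/(-300805 + 2235) = 7820/(-298570) = 7820*(-1/298570) = -782/29857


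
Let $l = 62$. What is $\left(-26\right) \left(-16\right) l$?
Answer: $25792$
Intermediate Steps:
$\left(-26\right) \left(-16\right) l = \left(-26\right) \left(-16\right) 62 = 416 \cdot 62 = 25792$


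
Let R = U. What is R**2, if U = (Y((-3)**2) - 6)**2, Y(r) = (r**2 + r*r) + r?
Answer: 741200625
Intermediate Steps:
Y(r) = r + 2*r**2 (Y(r) = (r**2 + r**2) + r = 2*r**2 + r = r + 2*r**2)
U = 27225 (U = ((-3)**2*(1 + 2*(-3)**2) - 6)**2 = (9*(1 + 2*9) - 6)**2 = (9*(1 + 18) - 6)**2 = (9*19 - 6)**2 = (171 - 6)**2 = 165**2 = 27225)
R = 27225
R**2 = 27225**2 = 741200625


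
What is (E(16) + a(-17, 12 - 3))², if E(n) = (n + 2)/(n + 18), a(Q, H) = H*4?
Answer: 385641/289 ≈ 1334.4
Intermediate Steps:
a(Q, H) = 4*H
E(n) = (2 + n)/(18 + n)
(E(16) + a(-17, 12 - 3))² = ((2 + 16)/(18 + 16) + 4*(12 - 3))² = (18/34 + 4*9)² = ((1/34)*18 + 36)² = (9/17 + 36)² = (621/17)² = 385641/289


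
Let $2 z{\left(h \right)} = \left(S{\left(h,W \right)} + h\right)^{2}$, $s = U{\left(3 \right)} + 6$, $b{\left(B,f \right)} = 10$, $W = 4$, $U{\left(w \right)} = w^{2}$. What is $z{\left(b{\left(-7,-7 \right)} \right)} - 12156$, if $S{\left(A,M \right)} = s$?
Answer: $- \frac{23687}{2} \approx -11844.0$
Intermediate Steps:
$s = 15$ ($s = 3^{2} + 6 = 9 + 6 = 15$)
$S{\left(A,M \right)} = 15$
$z{\left(h \right)} = \frac{\left(15 + h\right)^{2}}{2}$
$z{\left(b{\left(-7,-7 \right)} \right)} - 12156 = \frac{\left(15 + 10\right)^{2}}{2} - 12156 = \frac{25^{2}}{2} - 12156 = \frac{1}{2} \cdot 625 - 12156 = \frac{625}{2} - 12156 = - \frac{23687}{2}$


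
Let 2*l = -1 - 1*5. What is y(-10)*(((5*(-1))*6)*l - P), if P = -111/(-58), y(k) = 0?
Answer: 0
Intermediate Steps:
l = -3 (l = (-1 - 1*5)/2 = (-1 - 5)/2 = (1/2)*(-6) = -3)
P = 111/58 (P = -111*(-1/58) = 111/58 ≈ 1.9138)
y(-10)*(((5*(-1))*6)*l - P) = 0*(((5*(-1))*6)*(-3) - 1*111/58) = 0*(-5*6*(-3) - 111/58) = 0*(-30*(-3) - 111/58) = 0*(90 - 111/58) = 0*(5109/58) = 0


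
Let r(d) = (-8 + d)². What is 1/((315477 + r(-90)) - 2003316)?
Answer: -1/1678235 ≈ -5.9586e-7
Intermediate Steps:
1/((315477 + r(-90)) - 2003316) = 1/((315477 + (-8 - 90)²) - 2003316) = 1/((315477 + (-98)²) - 2003316) = 1/((315477 + 9604) - 2003316) = 1/(325081 - 2003316) = 1/(-1678235) = -1/1678235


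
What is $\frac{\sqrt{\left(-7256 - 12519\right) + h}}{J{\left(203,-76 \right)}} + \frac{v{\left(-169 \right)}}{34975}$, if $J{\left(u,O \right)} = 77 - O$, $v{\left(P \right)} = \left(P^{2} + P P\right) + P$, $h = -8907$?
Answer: $\frac{56953}{34975} + \frac{i \sqrt{28682}}{153} \approx 1.6284 + 1.1069 i$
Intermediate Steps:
$v{\left(P \right)} = P + 2 P^{2}$ ($v{\left(P \right)} = \left(P^{2} + P^{2}\right) + P = 2 P^{2} + P = P + 2 P^{2}$)
$\frac{\sqrt{\left(-7256 - 12519\right) + h}}{J{\left(203,-76 \right)}} + \frac{v{\left(-169 \right)}}{34975} = \frac{\sqrt{\left(-7256 - 12519\right) - 8907}}{77 - -76} + \frac{\left(-169\right) \left(1 + 2 \left(-169\right)\right)}{34975} = \frac{\sqrt{\left(-7256 - 12519\right) - 8907}}{77 + 76} + - 169 \left(1 - 338\right) \frac{1}{34975} = \frac{\sqrt{-19775 - 8907}}{153} + \left(-169\right) \left(-337\right) \frac{1}{34975} = \sqrt{-28682} \cdot \frac{1}{153} + 56953 \cdot \frac{1}{34975} = i \sqrt{28682} \cdot \frac{1}{153} + \frac{56953}{34975} = \frac{i \sqrt{28682}}{153} + \frac{56953}{34975} = \frac{56953}{34975} + \frac{i \sqrt{28682}}{153}$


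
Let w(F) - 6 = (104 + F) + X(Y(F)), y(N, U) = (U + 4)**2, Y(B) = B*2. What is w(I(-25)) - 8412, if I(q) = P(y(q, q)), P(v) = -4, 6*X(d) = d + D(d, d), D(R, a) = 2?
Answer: -8307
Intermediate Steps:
Y(B) = 2*B
y(N, U) = (4 + U)**2
X(d) = 1/3 + d/6 (X(d) = (d + 2)/6 = (2 + d)/6 = 1/3 + d/6)
I(q) = -4
w(F) = 331/3 + 4*F/3 (w(F) = 6 + ((104 + F) + (1/3 + (2*F)/6)) = 6 + ((104 + F) + (1/3 + F/3)) = 6 + (313/3 + 4*F/3) = 331/3 + 4*F/3)
w(I(-25)) - 8412 = (331/3 + (4/3)*(-4)) - 8412 = (331/3 - 16/3) - 8412 = 105 - 8412 = -8307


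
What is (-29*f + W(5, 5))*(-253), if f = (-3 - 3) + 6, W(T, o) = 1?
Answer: -253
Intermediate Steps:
f = 0 (f = -6 + 6 = 0)
(-29*f + W(5, 5))*(-253) = (-29*0 + 1)*(-253) = (0 + 1)*(-253) = 1*(-253) = -253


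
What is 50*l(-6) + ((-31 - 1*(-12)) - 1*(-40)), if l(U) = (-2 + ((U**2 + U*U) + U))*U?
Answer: -19179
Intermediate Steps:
l(U) = U*(-2 + U + 2*U**2) (l(U) = (-2 + ((U**2 + U**2) + U))*U = (-2 + (2*U**2 + U))*U = (-2 + (U + 2*U**2))*U = (-2 + U + 2*U**2)*U = U*(-2 + U + 2*U**2))
50*l(-6) + ((-31 - 1*(-12)) - 1*(-40)) = 50*(-6*(-2 - 6 + 2*(-6)**2)) + ((-31 - 1*(-12)) - 1*(-40)) = 50*(-6*(-2 - 6 + 2*36)) + ((-31 + 12) + 40) = 50*(-6*(-2 - 6 + 72)) + (-19 + 40) = 50*(-6*64) + 21 = 50*(-384) + 21 = -19200 + 21 = -19179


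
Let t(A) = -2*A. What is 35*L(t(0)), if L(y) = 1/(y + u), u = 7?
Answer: 5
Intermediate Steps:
L(y) = 1/(7 + y) (L(y) = 1/(y + 7) = 1/(7 + y))
35*L(t(0)) = 35/(7 - 2*0) = 35/(7 + 0) = 35/7 = 35*(⅐) = 5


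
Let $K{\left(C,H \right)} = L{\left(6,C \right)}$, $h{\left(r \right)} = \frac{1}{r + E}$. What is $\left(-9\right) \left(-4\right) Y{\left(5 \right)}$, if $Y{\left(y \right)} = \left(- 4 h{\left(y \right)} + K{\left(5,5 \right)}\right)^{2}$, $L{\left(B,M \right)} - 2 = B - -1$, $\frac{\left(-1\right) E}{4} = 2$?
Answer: $3844$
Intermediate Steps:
$E = -8$ ($E = \left(-4\right) 2 = -8$)
$h{\left(r \right)} = \frac{1}{-8 + r}$ ($h{\left(r \right)} = \frac{1}{r - 8} = \frac{1}{-8 + r}$)
$L{\left(B,M \right)} = 3 + B$ ($L{\left(B,M \right)} = 2 + \left(B - -1\right) = 2 + \left(B + 1\right) = 2 + \left(1 + B\right) = 3 + B$)
$K{\left(C,H \right)} = 9$ ($K{\left(C,H \right)} = 3 + 6 = 9$)
$Y{\left(y \right)} = \left(9 - \frac{4}{-8 + y}\right)^{2}$ ($Y{\left(y \right)} = \left(- \frac{4}{-8 + y} + 9\right)^{2} = \left(9 - \frac{4}{-8 + y}\right)^{2}$)
$\left(-9\right) \left(-4\right) Y{\left(5 \right)} = \left(-9\right) \left(-4\right) \frac{\left(-76 + 9 \cdot 5\right)^{2}}{\left(-8 + 5\right)^{2}} = 36 \frac{\left(-76 + 45\right)^{2}}{9} = 36 \left(-31\right)^{2} \cdot \frac{1}{9} = 36 \cdot 961 \cdot \frac{1}{9} = 36 \cdot \frac{961}{9} = 3844$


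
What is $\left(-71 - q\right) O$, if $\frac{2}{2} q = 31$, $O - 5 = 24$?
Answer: $-2958$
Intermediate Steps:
$O = 29$ ($O = 5 + 24 = 29$)
$q = 31$
$\left(-71 - q\right) O = \left(-71 - 31\right) 29 = \left(-102\right) 29 = -2958$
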